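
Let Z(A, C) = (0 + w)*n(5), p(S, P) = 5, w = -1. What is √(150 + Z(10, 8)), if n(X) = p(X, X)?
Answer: √145 ≈ 12.042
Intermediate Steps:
n(X) = 5
Z(A, C) = -5 (Z(A, C) = (0 - 1)*5 = -1*5 = -5)
√(150 + Z(10, 8)) = √(150 - 5) = √145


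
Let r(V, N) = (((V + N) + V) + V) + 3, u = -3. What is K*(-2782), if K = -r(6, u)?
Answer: 50076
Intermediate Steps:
r(V, N) = 3 + N + 3*V (r(V, N) = (((N + V) + V) + V) + 3 = ((N + 2*V) + V) + 3 = (N + 3*V) + 3 = 3 + N + 3*V)
K = -18 (K = -(3 - 3 + 3*6) = -(3 - 3 + 18) = -1*18 = -18)
K*(-2782) = -18*(-2782) = 50076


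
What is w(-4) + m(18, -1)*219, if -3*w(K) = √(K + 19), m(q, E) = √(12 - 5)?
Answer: 219*√7 - √15/3 ≈ 578.13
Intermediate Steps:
m(q, E) = √7
w(K) = -√(19 + K)/3 (w(K) = -√(K + 19)/3 = -√(19 + K)/3)
w(-4) + m(18, -1)*219 = -√(19 - 4)/3 + √7*219 = -√15/3 + 219*√7 = 219*√7 - √15/3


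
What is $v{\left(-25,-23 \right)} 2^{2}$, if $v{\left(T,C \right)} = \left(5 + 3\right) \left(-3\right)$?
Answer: $-96$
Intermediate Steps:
$v{\left(T,C \right)} = -24$ ($v{\left(T,C \right)} = 8 \left(-3\right) = -24$)
$v{\left(-25,-23 \right)} 2^{2} = - 24 \cdot 2^{2} = \left(-24\right) 4 = -96$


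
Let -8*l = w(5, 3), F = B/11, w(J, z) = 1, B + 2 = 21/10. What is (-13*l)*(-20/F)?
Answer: -3575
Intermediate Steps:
B = ⅒ (B = -2 + 21/10 = ⅒ ≈ 0.10000)
F = 1/110 (F = (⅒)/11 = (⅒)*(1/11) = 1/110 ≈ 0.0090909)
l = -⅛ (l = -⅛*1 = -⅛ ≈ -0.12500)
(-13*l)*(-20/F) = (-13*(-⅛))*(-20/1/110) = 13*(-20*110)/8 = (13/8)*(-2200) = -3575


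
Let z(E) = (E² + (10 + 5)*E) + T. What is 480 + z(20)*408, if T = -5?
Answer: 284040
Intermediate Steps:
z(E) = -5 + E² + 15*E (z(E) = (E² + (10 + 5)*E) - 5 = (E² + 15*E) - 5 = -5 + E² + 15*E)
480 + z(20)*408 = 480 + (-5 + 20² + 15*20)*408 = 480 + (-5 + 400 + 300)*408 = 480 + 695*408 = 480 + 283560 = 284040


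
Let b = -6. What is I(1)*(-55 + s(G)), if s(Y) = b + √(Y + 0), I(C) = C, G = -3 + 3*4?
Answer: -58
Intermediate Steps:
G = 9 (G = -3 + 12 = 9)
s(Y) = -6 + √Y (s(Y) = -6 + √(Y + 0) = -6 + √Y)
I(1)*(-55 + s(G)) = 1*(-55 + (-6 + √9)) = 1*(-55 + (-6 + 3)) = 1*(-55 - 3) = 1*(-58) = -58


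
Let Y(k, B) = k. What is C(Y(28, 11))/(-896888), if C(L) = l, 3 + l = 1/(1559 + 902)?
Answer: 3691/1103620684 ≈ 3.3444e-6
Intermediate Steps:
l = -7382/2461 (l = -3 + 1/(1559 + 902) = -3 + 1/2461 = -7382/2461 ≈ -2.9996)
C(L) = -7382/2461
C(Y(28, 11))/(-896888) = -7382/2461/(-896888) = -7382/2461*(-1/896888) = 3691/1103620684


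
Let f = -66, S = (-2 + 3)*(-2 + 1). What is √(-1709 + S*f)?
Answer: I*√1643 ≈ 40.534*I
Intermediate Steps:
S = -1 (S = 1*(-1) = -1)
√(-1709 + S*f) = √(-1709 - 1*(-66)) = √(-1709 + 66) = √(-1643) = I*√1643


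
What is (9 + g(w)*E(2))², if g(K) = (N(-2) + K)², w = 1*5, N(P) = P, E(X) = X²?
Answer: 2025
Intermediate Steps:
w = 5
g(K) = (-2 + K)²
(9 + g(w)*E(2))² = (9 + (-2 + 5)²*2²)² = (9 + 3²*4)² = (9 + 9*4)² = (9 + 36)² = 45² = 2025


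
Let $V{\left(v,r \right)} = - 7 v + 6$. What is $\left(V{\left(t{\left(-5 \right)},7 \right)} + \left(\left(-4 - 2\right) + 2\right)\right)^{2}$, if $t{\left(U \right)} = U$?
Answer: $1369$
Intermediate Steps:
$V{\left(v,r \right)} = 6 - 7 v$
$\left(V{\left(t{\left(-5 \right)},7 \right)} + \left(\left(-4 - 2\right) + 2\right)\right)^{2} = \left(\left(6 - -35\right) + \left(\left(-4 - 2\right) + 2\right)\right)^{2} = \left(\left(6 + 35\right) + \left(-6 + 2\right)\right)^{2} = \left(41 - 4\right)^{2} = 37^{2} = 1369$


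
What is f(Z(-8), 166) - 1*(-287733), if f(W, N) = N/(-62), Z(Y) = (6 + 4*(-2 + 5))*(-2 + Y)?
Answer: 8919640/31 ≈ 2.8773e+5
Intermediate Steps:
Z(Y) = -36 + 18*Y (Z(Y) = (6 + 4*3)*(-2 + Y) = (6 + 12)*(-2 + Y) = 18*(-2 + Y) = -36 + 18*Y)
f(W, N) = -N/62 (f(W, N) = N*(-1/62) = -N/62)
f(Z(-8), 166) - 1*(-287733) = -1/62*166 - 1*(-287733) = -83/31 + 287733 = 8919640/31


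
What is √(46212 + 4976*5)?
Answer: 2*√17773 ≈ 266.63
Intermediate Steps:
√(46212 + 4976*5) = √(46212 + 24880) = √71092 = 2*√17773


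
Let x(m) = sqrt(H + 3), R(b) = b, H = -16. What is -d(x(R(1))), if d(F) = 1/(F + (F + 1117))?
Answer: I/(-1117*I + 2*sqrt(13)) ≈ -0.00089522 + 5.7793e-6*I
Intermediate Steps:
x(m) = I*sqrt(13) (x(m) = sqrt(-16 + 3) = sqrt(-13) = I*sqrt(13))
d(F) = 1/(1117 + 2*F) (d(F) = 1/(F + (1117 + F)) = 1/(1117 + 2*F))
-d(x(R(1))) = -1/(1117 + 2*(I*sqrt(13))) = -1/(1117 + 2*I*sqrt(13))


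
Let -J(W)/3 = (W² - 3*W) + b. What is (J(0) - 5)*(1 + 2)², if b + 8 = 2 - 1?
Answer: 144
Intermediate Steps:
b = -7 (b = -8 + (2 - 1) = -8 + 1 = -7)
J(W) = 21 - 3*W² + 9*W (J(W) = -3*((W² - 3*W) - 7) = -3*(-7 + W² - 3*W) = 21 - 3*W² + 9*W)
(J(0) - 5)*(1 + 2)² = ((21 - 3*0² + 9*0) - 5)*(1 + 2)² = ((21 - 3*0 + 0) - 5)*3² = ((21 + 0 + 0) - 5)*9 = (21 - 5)*9 = 16*9 = 144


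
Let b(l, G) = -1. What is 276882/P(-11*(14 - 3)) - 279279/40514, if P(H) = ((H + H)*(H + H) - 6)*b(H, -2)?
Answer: -13785808515/1186209406 ≈ -11.622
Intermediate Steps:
P(H) = 6 - 4*H² (P(H) = ((H + H)*(H + H) - 6)*(-1) = ((2*H)*(2*H) - 6)*(-1) = (4*H² - 6)*(-1) = (-6 + 4*H²)*(-1) = 6 - 4*H²)
276882/P(-11*(14 - 3)) - 279279/40514 = 276882/(6 - 4*121*(14 - 3)²) - 279279/40514 = 276882/(6 - 4*(-11*11)²) - 279279*1/40514 = 276882/(6 - 4*(-121)²) - 279279/40514 = 276882/(6 - 4*14641) - 279279/40514 = 276882/(6 - 58564) - 279279/40514 = 276882/(-58558) - 279279/40514 = 276882*(-1/58558) - 279279/40514 = -138441/29279 - 279279/40514 = -13785808515/1186209406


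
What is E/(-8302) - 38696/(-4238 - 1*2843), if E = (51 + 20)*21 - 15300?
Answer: 419035721/58786462 ≈ 7.1281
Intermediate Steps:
E = -13809 (E = 71*21 - 15300 = 1491 - 15300 = -13809)
E/(-8302) - 38696/(-4238 - 1*2843) = -13809/(-8302) - 38696/(-4238 - 1*2843) = -13809*(-1/8302) - 38696/(-4238 - 2843) = 13809/8302 - 38696/(-7081) = 13809/8302 - 38696*(-1/7081) = 13809/8302 + 38696/7081 = 419035721/58786462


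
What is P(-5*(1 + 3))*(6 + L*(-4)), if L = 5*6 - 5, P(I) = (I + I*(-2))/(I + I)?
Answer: 47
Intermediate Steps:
P(I) = -1/2 (P(I) = (I - 2*I)/((2*I)) = (-I)*(1/(2*I)) = -1/2)
L = 25 (L = 30 - 5 = 25)
P(-5*(1 + 3))*(6 + L*(-4)) = -(6 + 25*(-4))/2 = -(6 - 100)/2 = -1/2*(-94) = 47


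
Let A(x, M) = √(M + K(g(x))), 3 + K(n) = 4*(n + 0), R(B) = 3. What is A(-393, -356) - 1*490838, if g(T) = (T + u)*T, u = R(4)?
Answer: -490838 + √612721 ≈ -4.9006e+5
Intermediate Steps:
u = 3
g(T) = T*(3 + T) (g(T) = (T + 3)*T = (3 + T)*T = T*(3 + T))
K(n) = -3 + 4*n (K(n) = -3 + 4*(n + 0) = -3 + 4*n)
A(x, M) = √(-3 + M + 4*x*(3 + x)) (A(x, M) = √(M + (-3 + 4*(x*(3 + x)))) = √(M + (-3 + 4*x*(3 + x))) = √(-3 + M + 4*x*(3 + x)))
A(-393, -356) - 1*490838 = √(-3 - 356 + 4*(-393)*(3 - 393)) - 1*490838 = √(-3 - 356 + 4*(-393)*(-390)) - 490838 = √(-3 - 356 + 613080) - 490838 = √612721 - 490838 = -490838 + √612721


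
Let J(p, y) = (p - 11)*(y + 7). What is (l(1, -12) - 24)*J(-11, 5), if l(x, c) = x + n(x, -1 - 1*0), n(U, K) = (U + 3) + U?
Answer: 4752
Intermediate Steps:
J(p, y) = (-11 + p)*(7 + y)
n(U, K) = 3 + 2*U (n(U, K) = (3 + U) + U = 3 + 2*U)
l(x, c) = 3 + 3*x (l(x, c) = x + (3 + 2*x) = 3 + 3*x)
(l(1, -12) - 24)*J(-11, 5) = ((3 + 3*1) - 24)*(-77 - 11*5 + 7*(-11) - 11*5) = ((3 + 3) - 24)*(-77 - 55 - 77 - 55) = (6 - 24)*(-264) = -18*(-264) = 4752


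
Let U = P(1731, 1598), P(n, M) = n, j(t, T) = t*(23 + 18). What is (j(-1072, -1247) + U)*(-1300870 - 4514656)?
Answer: 245537323246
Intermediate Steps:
j(t, T) = 41*t (j(t, T) = t*41 = 41*t)
U = 1731
(j(-1072, -1247) + U)*(-1300870 - 4514656) = (41*(-1072) + 1731)*(-1300870 - 4514656) = (-43952 + 1731)*(-5815526) = -42221*(-5815526) = 245537323246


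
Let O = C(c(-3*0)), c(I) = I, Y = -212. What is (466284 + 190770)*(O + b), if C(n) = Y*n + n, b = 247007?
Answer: 162296937378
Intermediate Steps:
C(n) = -211*n (C(n) = -212*n + n = -211*n)
O = 0 (O = -(-633)*0 = -211*0 = 0)
(466284 + 190770)*(O + b) = (466284 + 190770)*(0 + 247007) = 657054*247007 = 162296937378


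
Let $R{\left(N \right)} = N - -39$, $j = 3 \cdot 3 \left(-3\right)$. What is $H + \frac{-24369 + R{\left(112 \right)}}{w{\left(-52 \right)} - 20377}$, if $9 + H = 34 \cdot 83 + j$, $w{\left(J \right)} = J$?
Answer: $\frac{56939412}{20429} \approx 2787.2$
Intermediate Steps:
$j = -27$ ($j = 9 \left(-3\right) = -27$)
$R{\left(N \right)} = 39 + N$ ($R{\left(N \right)} = N + 39 = 39 + N$)
$H = 2786$ ($H = -9 + \left(34 \cdot 83 - 27\right) = -9 + \left(2822 - 27\right) = -9 + 2795 = 2786$)
$H + \frac{-24369 + R{\left(112 \right)}}{w{\left(-52 \right)} - 20377} = 2786 + \frac{-24369 + \left(39 + 112\right)}{-52 - 20377} = 2786 + \frac{-24369 + 151}{-20429} = 2786 - - \frac{24218}{20429} = 2786 + \frac{24218}{20429} = \frac{56939412}{20429}$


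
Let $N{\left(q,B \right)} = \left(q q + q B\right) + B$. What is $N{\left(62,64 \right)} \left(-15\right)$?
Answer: $-118140$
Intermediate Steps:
$N{\left(q,B \right)} = B + q^{2} + B q$ ($N{\left(q,B \right)} = \left(q^{2} + B q\right) + B = B + q^{2} + B q$)
$N{\left(62,64 \right)} \left(-15\right) = \left(64 + 62^{2} + 64 \cdot 62\right) \left(-15\right) = \left(64 + 3844 + 3968\right) \left(-15\right) = 7876 \left(-15\right) = -118140$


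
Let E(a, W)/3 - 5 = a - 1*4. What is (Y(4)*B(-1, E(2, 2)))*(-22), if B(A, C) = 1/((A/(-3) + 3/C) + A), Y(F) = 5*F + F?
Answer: 1584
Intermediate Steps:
E(a, W) = 3 + 3*a (E(a, W) = 15 + 3*(a - 1*4) = 15 + 3*(a - 4) = 15 + 3*(-4 + a) = 15 + (-12 + 3*a) = 3 + 3*a)
Y(F) = 6*F
B(A, C) = 1/(3/C + 2*A/3) (B(A, C) = 1/((A*(-⅓) + 3/C) + A) = 1/((-A/3 + 3/C) + A) = 1/((3/C - A/3) + A) = 1/(3/C + 2*A/3))
(Y(4)*B(-1, E(2, 2)))*(-22) = ((6*4)*(3*(3 + 3*2)/(9 + 2*(-1)*(3 + 3*2))))*(-22) = (24*(3*(3 + 6)/(9 + 2*(-1)*(3 + 6))))*(-22) = (24*(3*9/(9 + 2*(-1)*9)))*(-22) = (24*(3*9/(9 - 18)))*(-22) = (24*(3*9/(-9)))*(-22) = (24*(3*9*(-⅑)))*(-22) = (24*(-3))*(-22) = -72*(-22) = 1584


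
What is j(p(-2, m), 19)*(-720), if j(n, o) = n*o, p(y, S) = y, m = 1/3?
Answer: 27360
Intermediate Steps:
m = ⅓ ≈ 0.33333
j(p(-2, m), 19)*(-720) = -2*19*(-720) = -38*(-720) = 27360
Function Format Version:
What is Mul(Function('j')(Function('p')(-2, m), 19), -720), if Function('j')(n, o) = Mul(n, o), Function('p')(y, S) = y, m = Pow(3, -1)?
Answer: 27360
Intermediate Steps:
m = Rational(1, 3) ≈ 0.33333
Mul(Function('j')(Function('p')(-2, m), 19), -720) = Mul(Mul(-2, 19), -720) = Mul(-38, -720) = 27360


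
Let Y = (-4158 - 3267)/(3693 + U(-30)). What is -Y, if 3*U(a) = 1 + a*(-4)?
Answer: 891/448 ≈ 1.9888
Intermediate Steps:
U(a) = 1/3 - 4*a/3 (U(a) = (1 + a*(-4))/3 = (1 - 4*a)/3 = 1/3 - 4*a/3)
Y = -891/448 (Y = (-4158 - 3267)/(3693 + (1/3 - 4/3*(-30))) = -7425/(3693 + (1/3 + 40)) = -7425/(3693 + 121/3) = -7425/11200/3 = -7425*3/11200 = -891/448 ≈ -1.9888)
-Y = -1*(-891/448) = 891/448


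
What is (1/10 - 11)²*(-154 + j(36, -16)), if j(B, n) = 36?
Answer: -700979/50 ≈ -14020.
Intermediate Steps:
(1/10 - 11)²*(-154 + j(36, -16)) = (1/10 - 11)²*(-154 + 36) = (⅒ - 11)²*(-118) = (-109/10)²*(-118) = (11881/100)*(-118) = -700979/50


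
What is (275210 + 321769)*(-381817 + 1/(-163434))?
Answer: -12417537223063947/54478 ≈ -2.2794e+11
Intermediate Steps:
(275210 + 321769)*(-381817 + 1/(-163434)) = 596979*(-381817 - 1/163434) = 596979*(-62401879579/163434) = -12417537223063947/54478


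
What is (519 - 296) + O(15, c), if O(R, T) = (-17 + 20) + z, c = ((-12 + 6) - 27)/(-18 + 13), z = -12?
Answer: 214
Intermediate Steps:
c = 33/5 (c = (-6 - 27)/(-5) = -33*(-⅕) = 33/5 ≈ 6.6000)
O(R, T) = -9 (O(R, T) = (-17 + 20) - 12 = 3 - 12 = -9)
(519 - 296) + O(15, c) = (519 - 296) - 9 = 223 - 9 = 214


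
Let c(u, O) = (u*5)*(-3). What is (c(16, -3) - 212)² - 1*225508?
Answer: -21204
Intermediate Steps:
c(u, O) = -15*u (c(u, O) = (5*u)*(-3) = -15*u)
(c(16, -3) - 212)² - 1*225508 = (-15*16 - 212)² - 1*225508 = (-240 - 212)² - 225508 = (-452)² - 225508 = 204304 - 225508 = -21204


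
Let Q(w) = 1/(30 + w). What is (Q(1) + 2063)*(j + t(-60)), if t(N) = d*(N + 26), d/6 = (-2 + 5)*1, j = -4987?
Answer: -358078446/31 ≈ -1.1551e+7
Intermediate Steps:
d = 18 (d = 6*((-2 + 5)*1) = 6*(3*1) = 6*3 = 18)
t(N) = 468 + 18*N (t(N) = 18*(N + 26) = 18*(26 + N) = 468 + 18*N)
(Q(1) + 2063)*(j + t(-60)) = (1/(30 + 1) + 2063)*(-4987 + (468 + 18*(-60))) = (1/31 + 2063)*(-4987 + (468 - 1080)) = (1/31 + 2063)*(-4987 - 612) = (63954/31)*(-5599) = -358078446/31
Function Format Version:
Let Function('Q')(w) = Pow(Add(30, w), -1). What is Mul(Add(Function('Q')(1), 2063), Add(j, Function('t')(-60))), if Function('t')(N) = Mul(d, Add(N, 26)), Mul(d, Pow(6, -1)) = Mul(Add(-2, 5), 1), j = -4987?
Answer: Rational(-358078446, 31) ≈ -1.1551e+7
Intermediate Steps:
d = 18 (d = Mul(6, Mul(Add(-2, 5), 1)) = Mul(6, Mul(3, 1)) = Mul(6, 3) = 18)
Function('t')(N) = Add(468, Mul(18, N)) (Function('t')(N) = Mul(18, Add(N, 26)) = Mul(18, Add(26, N)) = Add(468, Mul(18, N)))
Mul(Add(Function('Q')(1), 2063), Add(j, Function('t')(-60))) = Mul(Add(Pow(Add(30, 1), -1), 2063), Add(-4987, Add(468, Mul(18, -60)))) = Mul(Add(Pow(31, -1), 2063), Add(-4987, Add(468, -1080))) = Mul(Add(Rational(1, 31), 2063), Add(-4987, -612)) = Mul(Rational(63954, 31), -5599) = Rational(-358078446, 31)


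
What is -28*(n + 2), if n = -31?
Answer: 812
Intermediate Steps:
-28*(n + 2) = -28*(-31 + 2) = -28*(-29) = 812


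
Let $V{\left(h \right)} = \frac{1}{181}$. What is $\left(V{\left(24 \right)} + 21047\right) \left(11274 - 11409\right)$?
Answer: $- \frac{514283580}{181} \approx -2.8413 \cdot 10^{6}$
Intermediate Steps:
$V{\left(h \right)} = \frac{1}{181}$
$\left(V{\left(24 \right)} + 21047\right) \left(11274 - 11409\right) = \left(\frac{1}{181} + 21047\right) \left(11274 - 11409\right) = \frac{3809508}{181} \left(-135\right) = - \frac{514283580}{181}$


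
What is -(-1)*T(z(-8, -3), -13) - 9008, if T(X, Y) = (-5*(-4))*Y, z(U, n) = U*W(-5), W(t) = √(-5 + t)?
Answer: -9268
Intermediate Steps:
z(U, n) = I*U*√10 (z(U, n) = U*√(-5 - 5) = U*√(-10) = U*(I*√10) = I*U*√10)
T(X, Y) = 20*Y
-(-1)*T(z(-8, -3), -13) - 9008 = -(-1)*20*(-13) - 9008 = -(-1)*(-260) - 9008 = -1*260 - 9008 = -260 - 9008 = -9268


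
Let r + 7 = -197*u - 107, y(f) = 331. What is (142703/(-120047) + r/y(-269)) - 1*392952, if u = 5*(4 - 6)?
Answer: -15613991021725/39735557 ≈ -3.9295e+5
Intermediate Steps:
u = -10 (u = 5*(-2) = -10)
r = 1856 (r = -7 + (-197*(-10) - 107) = -7 + (1970 - 107) = -7 + 1863 = 1856)
(142703/(-120047) + r/y(-269)) - 1*392952 = (142703/(-120047) + 1856/331) - 1*392952 = (142703*(-1/120047) + 1856*(1/331)) - 392952 = (-142703/120047 + 1856/331) - 392952 = 175572539/39735557 - 392952 = -15613991021725/39735557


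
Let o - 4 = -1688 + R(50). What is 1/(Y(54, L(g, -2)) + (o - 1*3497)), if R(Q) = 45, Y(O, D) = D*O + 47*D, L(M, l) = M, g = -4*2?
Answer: -1/5944 ≈ -0.00016824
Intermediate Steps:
g = -8
Y(O, D) = 47*D + D*O
o = -1639 (o = 4 + (-1688 + 45) = 4 - 1643 = -1639)
1/(Y(54, L(g, -2)) + (o - 1*3497)) = 1/(-8*(47 + 54) + (-1639 - 1*3497)) = 1/(-8*101 + (-1639 - 3497)) = 1/(-808 - 5136) = 1/(-5944) = -1/5944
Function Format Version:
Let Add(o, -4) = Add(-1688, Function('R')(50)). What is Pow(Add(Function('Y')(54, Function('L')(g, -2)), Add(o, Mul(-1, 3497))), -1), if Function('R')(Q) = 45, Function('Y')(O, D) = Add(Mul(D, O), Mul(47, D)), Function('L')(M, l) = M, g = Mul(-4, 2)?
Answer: Rational(-1, 5944) ≈ -0.00016824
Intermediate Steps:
g = -8
Function('Y')(O, D) = Add(Mul(47, D), Mul(D, O))
o = -1639 (o = Add(4, Add(-1688, 45)) = Add(4, -1643) = -1639)
Pow(Add(Function('Y')(54, Function('L')(g, -2)), Add(o, Mul(-1, 3497))), -1) = Pow(Add(Mul(-8, Add(47, 54)), Add(-1639, Mul(-1, 3497))), -1) = Pow(Add(Mul(-8, 101), Add(-1639, -3497)), -1) = Pow(Add(-808, -5136), -1) = Pow(-5944, -1) = Rational(-1, 5944)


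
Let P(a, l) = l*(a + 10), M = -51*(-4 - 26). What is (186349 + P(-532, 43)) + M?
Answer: 165433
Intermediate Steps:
M = 1530 (M = -51*(-30) = 1530)
P(a, l) = l*(10 + a)
(186349 + P(-532, 43)) + M = (186349 + 43*(10 - 532)) + 1530 = (186349 + 43*(-522)) + 1530 = (186349 - 22446) + 1530 = 163903 + 1530 = 165433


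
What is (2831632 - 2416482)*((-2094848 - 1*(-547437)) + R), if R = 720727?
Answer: -343197862600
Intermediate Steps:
(2831632 - 2416482)*((-2094848 - 1*(-547437)) + R) = (2831632 - 2416482)*((-2094848 - 1*(-547437)) + 720727) = 415150*((-2094848 + 547437) + 720727) = 415150*(-1547411 + 720727) = 415150*(-826684) = -343197862600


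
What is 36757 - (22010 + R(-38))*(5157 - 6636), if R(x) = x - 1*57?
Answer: 32449042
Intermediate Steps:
R(x) = -57 + x (R(x) = x - 57 = -57 + x)
36757 - (22010 + R(-38))*(5157 - 6636) = 36757 - (22010 + (-57 - 38))*(5157 - 6636) = 36757 - (22010 - 95)*(-1479) = 36757 - 21915*(-1479) = 36757 - 1*(-32412285) = 36757 + 32412285 = 32449042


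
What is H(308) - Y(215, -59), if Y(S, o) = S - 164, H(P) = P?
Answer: 257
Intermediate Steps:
Y(S, o) = -164 + S
H(308) - Y(215, -59) = 308 - (-164 + 215) = 308 - 1*51 = 308 - 51 = 257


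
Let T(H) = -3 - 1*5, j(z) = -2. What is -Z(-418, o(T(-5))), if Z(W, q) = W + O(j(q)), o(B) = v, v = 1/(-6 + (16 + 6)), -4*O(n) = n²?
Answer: 419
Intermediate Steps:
T(H) = -8 (T(H) = -3 - 5 = -8)
O(n) = -n²/4
v = 1/16 (v = 1/(-6 + 22) = 1/16 ≈ 0.062500)
o(B) = 1/16
Z(W, q) = -1 + W (Z(W, q) = W - ¼*(-2)² = W - ¼*4 = W - 1 = -1 + W)
-Z(-418, o(T(-5))) = -(-1 - 418) = -1*(-419) = 419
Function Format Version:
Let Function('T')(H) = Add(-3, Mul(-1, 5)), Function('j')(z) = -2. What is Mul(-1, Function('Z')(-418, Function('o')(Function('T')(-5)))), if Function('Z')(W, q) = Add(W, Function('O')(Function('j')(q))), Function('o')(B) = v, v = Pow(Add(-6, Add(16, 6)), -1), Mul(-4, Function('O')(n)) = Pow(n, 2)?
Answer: 419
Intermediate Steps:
Function('T')(H) = -8 (Function('T')(H) = Add(-3, -5) = -8)
Function('O')(n) = Mul(Rational(-1, 4), Pow(n, 2))
v = Rational(1, 16) (v = Pow(Add(-6, 22), -1) = Pow(16, -1) = Rational(1, 16) ≈ 0.062500)
Function('o')(B) = Rational(1, 16)
Function('Z')(W, q) = Add(-1, W) (Function('Z')(W, q) = Add(W, Mul(Rational(-1, 4), Pow(-2, 2))) = Add(W, Mul(Rational(-1, 4), 4)) = Add(W, -1) = Add(-1, W))
Mul(-1, Function('Z')(-418, Function('o')(Function('T')(-5)))) = Mul(-1, Add(-1, -418)) = Mul(-1, -419) = 419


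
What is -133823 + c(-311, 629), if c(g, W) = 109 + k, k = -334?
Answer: -134048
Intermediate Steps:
c(g, W) = -225 (c(g, W) = 109 - 334 = -225)
-133823 + c(-311, 629) = -133823 - 225 = -134048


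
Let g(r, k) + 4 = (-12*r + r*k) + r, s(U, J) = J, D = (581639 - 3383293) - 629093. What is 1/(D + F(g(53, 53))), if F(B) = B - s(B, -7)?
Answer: -1/3428518 ≈ -2.9167e-7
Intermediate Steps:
D = -3430747 (D = -2801654 - 629093 = -3430747)
g(r, k) = -4 - 11*r + k*r (g(r, k) = -4 + ((-12*r + r*k) + r) = -4 + ((-12*r + k*r) + r) = -4 + (-11*r + k*r) = -4 - 11*r + k*r)
F(B) = 7 + B (F(B) = B - 1*(-7) = B + 7 = 7 + B)
1/(D + F(g(53, 53))) = 1/(-3430747 + (7 + (-4 - 11*53 + 53*53))) = 1/(-3430747 + (7 + (-4 - 583 + 2809))) = 1/(-3430747 + (7 + 2222)) = 1/(-3430747 + 2229) = 1/(-3428518) = -1/3428518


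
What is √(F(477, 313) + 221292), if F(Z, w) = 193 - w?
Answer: 2*√55293 ≈ 470.29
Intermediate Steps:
√(F(477, 313) + 221292) = √((193 - 1*313) + 221292) = √((193 - 313) + 221292) = √(-120 + 221292) = √221172 = 2*√55293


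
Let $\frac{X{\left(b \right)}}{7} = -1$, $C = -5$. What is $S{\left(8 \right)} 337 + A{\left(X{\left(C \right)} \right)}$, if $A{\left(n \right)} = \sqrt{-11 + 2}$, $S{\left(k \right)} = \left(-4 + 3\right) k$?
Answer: $-2696 + 3 i \approx -2696.0 + 3.0 i$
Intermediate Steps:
$S{\left(k \right)} = - k$
$X{\left(b \right)} = -7$ ($X{\left(b \right)} = 7 \left(-1\right) = -7$)
$A{\left(n \right)} = 3 i$ ($A{\left(n \right)} = \sqrt{-9} = 3 i$)
$S{\left(8 \right)} 337 + A{\left(X{\left(C \right)} \right)} = \left(-1\right) 8 \cdot 337 + 3 i = \left(-8\right) 337 + 3 i = -2696 + 3 i$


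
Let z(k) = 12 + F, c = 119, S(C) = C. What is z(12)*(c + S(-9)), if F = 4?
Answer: 1760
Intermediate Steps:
z(k) = 16 (z(k) = 12 + 4 = 16)
z(12)*(c + S(-9)) = 16*(119 - 9) = 16*110 = 1760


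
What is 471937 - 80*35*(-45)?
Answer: 597937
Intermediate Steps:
471937 - 80*35*(-45) = 471937 - 2800*(-45) = 471937 - 1*(-126000) = 471937 + 126000 = 597937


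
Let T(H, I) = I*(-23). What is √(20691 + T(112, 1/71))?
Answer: √104301698/71 ≈ 143.84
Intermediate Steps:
T(H, I) = -23*I
√(20691 + T(112, 1/71)) = √(20691 - 23/71) = √(1469038/71) = √104301698/71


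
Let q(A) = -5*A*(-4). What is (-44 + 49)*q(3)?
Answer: 300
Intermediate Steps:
q(A) = 20*A
(-44 + 49)*q(3) = (-44 + 49)*(20*3) = 5*60 = 300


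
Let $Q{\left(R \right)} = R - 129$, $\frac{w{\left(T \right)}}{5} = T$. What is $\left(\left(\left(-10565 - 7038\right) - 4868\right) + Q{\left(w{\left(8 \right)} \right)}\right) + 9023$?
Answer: $-13537$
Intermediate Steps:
$w{\left(T \right)} = 5 T$
$Q{\left(R \right)} = -129 + R$
$\left(\left(\left(-10565 - 7038\right) - 4868\right) + Q{\left(w{\left(8 \right)} \right)}\right) + 9023 = \left(\left(\left(-10565 - 7038\right) - 4868\right) + \left(-129 + 5 \cdot 8\right)\right) + 9023 = \left(\left(-17603 - 4868\right) + \left(-129 + 40\right)\right) + 9023 = \left(-22471 - 89\right) + 9023 = -22560 + 9023 = -13537$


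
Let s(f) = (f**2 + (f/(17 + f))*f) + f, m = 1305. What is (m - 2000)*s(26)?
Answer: -21449090/43 ≈ -4.9882e+5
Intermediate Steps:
s(f) = f + f**2 + f**2/(17 + f) (s(f) = (f**2 + f**2/(17 + f)) + f = f + f**2 + f**2/(17 + f))
(m - 2000)*s(26) = (1305 - 2000)*(26*(17 + 26**2 + 19*26)/(17 + 26)) = -18070*(17 + 676 + 494)/43 = -18070*1187/43 = -695*30862/43 = -21449090/43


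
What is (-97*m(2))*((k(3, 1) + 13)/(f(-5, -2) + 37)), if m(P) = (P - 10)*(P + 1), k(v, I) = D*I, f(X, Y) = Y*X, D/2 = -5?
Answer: 6984/47 ≈ 148.60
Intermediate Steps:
D = -10 (D = 2*(-5) = -10)
f(X, Y) = X*Y
k(v, I) = -10*I
m(P) = (1 + P)*(-10 + P) (m(P) = (-10 + P)*(1 + P) = (1 + P)*(-10 + P))
(-97*m(2))*((k(3, 1) + 13)/(f(-5, -2) + 37)) = (-97*(-10 + 2**2 - 9*2))*((-10*1 + 13)/(-5*(-2) + 37)) = (-97*(-10 + 4 - 18))*((-10 + 13)/(10 + 37)) = (-97*(-24))*(3/47) = 2328*(3*(1/47)) = 2328*(3/47) = 6984/47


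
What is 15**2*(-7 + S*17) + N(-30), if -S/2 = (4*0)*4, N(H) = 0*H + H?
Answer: -1605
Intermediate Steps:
N(H) = H (N(H) = 0 + H = H)
S = 0 (S = -2*4*0*4 = -0*4 = -2*0 = 0)
15**2*(-7 + S*17) + N(-30) = 15**2*(-7 + 0*17) - 30 = 225*(-7 + 0) - 30 = 225*(-7) - 30 = -1575 - 30 = -1605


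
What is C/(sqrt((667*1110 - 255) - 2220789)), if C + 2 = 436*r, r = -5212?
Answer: 378739*I*sqrt(1480674)/246779 ≈ 1867.5*I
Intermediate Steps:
C = -2272434 (C = -2 + 436*(-5212) = -2 - 2272432 = -2272434)
C/(sqrt((667*1110 - 255) - 2220789)) = -2272434/sqrt((667*1110 - 255) - 2220789) = -2272434/sqrt((740370 - 255) - 2220789) = -2272434/sqrt(740115 - 2220789) = -2272434*(-I*sqrt(1480674)/1480674) = -(-378739)*I*sqrt(1480674)/246779 = 378739*I*sqrt(1480674)/246779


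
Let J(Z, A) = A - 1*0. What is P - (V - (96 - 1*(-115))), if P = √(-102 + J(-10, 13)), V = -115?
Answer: 326 + I*√89 ≈ 326.0 + 9.434*I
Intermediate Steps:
J(Z, A) = A (J(Z, A) = A + 0 = A)
P = I*√89 (P = √(-102 + 13) = √(-89) = I*√89 ≈ 9.434*I)
P - (V - (96 - 1*(-115))) = I*√89 - (-115 - (96 - 1*(-115))) = I*√89 - (-115 - (96 + 115)) = I*√89 - (-115 - 1*211) = I*√89 - (-115 - 211) = I*√89 - 1*(-326) = I*√89 + 326 = 326 + I*√89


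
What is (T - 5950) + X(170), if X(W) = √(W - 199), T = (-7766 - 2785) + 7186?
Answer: -9315 + I*√29 ≈ -9315.0 + 5.3852*I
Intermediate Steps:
T = -3365 (T = -10551 + 7186 = -3365)
X(W) = √(-199 + W)
(T - 5950) + X(170) = (-3365 - 5950) + √(-199 + 170) = -9315 + √(-29) = -9315 + I*√29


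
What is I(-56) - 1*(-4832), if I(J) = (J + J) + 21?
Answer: 4741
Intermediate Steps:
I(J) = 21 + 2*J (I(J) = 2*J + 21 = 21 + 2*J)
I(-56) - 1*(-4832) = (21 + 2*(-56)) - 1*(-4832) = (21 - 112) + 4832 = -91 + 4832 = 4741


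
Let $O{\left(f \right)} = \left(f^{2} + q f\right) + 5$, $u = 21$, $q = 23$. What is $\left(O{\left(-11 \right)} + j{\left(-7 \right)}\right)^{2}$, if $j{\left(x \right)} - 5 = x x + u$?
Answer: $2704$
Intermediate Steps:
$j{\left(x \right)} = 26 + x^{2}$ ($j{\left(x \right)} = 5 + \left(x x + 21\right) = 5 + \left(x^{2} + 21\right) = 5 + \left(21 + x^{2}\right) = 26 + x^{2}$)
$O{\left(f \right)} = 5 + f^{2} + 23 f$ ($O{\left(f \right)} = \left(f^{2} + 23 f\right) + 5 = 5 + f^{2} + 23 f$)
$\left(O{\left(-11 \right)} + j{\left(-7 \right)}\right)^{2} = \left(\left(5 + \left(-11\right)^{2} + 23 \left(-11\right)\right) + \left(26 + \left(-7\right)^{2}\right)\right)^{2} = \left(\left(5 + 121 - 253\right) + \left(26 + 49\right)\right)^{2} = \left(-127 + 75\right)^{2} = \left(-52\right)^{2} = 2704$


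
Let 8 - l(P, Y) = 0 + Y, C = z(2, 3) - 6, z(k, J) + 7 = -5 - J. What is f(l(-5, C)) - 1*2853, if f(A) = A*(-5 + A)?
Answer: -2157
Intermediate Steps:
z(k, J) = -12 - J (z(k, J) = -7 + (-5 - J) = -12 - J)
C = -21 (C = (-12 - 1*3) - 6 = (-12 - 3) - 6 = -15 - 6 = -21)
l(P, Y) = 8 - Y (l(P, Y) = 8 - (0 + Y) = 8 - Y)
f(l(-5, C)) - 1*2853 = (8 - 1*(-21))*(-5 + (8 - 1*(-21))) - 1*2853 = (8 + 21)*(-5 + (8 + 21)) - 2853 = 29*(-5 + 29) - 2853 = 29*24 - 2853 = 696 - 2853 = -2157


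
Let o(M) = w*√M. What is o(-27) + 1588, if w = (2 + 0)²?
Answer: 1588 + 12*I*√3 ≈ 1588.0 + 20.785*I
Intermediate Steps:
w = 4 (w = 2² = 4)
o(M) = 4*√M
o(-27) + 1588 = 4*√(-27) + 1588 = 4*(3*I*√3) + 1588 = 12*I*√3 + 1588 = 1588 + 12*I*√3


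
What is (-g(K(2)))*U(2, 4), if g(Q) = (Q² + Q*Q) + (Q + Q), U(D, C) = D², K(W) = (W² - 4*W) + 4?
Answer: 0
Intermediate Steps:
K(W) = 4 + W² - 4*W
g(Q) = 2*Q + 2*Q² (g(Q) = (Q² + Q²) + 2*Q = 2*Q² + 2*Q = 2*Q + 2*Q²)
(-g(K(2)))*U(2, 4) = -2*(4 + 2² - 4*2)*(1 + (4 + 2² - 4*2))*2² = -2*(4 + 4 - 8)*(1 + (4 + 4 - 8))*4 = -2*0*(1 + 0)*4 = -2*0*4 = -1*0*4 = 0*4 = 0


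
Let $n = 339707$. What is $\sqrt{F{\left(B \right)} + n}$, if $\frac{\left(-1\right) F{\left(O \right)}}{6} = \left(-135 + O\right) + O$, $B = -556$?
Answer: $\sqrt{347189} \approx 589.23$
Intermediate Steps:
$F{\left(O \right)} = 810 - 12 O$ ($F{\left(O \right)} = - 6 \left(\left(-135 + O\right) + O\right) = - 6 \left(-135 + 2 O\right) = 810 - 12 O$)
$\sqrt{F{\left(B \right)} + n} = \sqrt{\left(810 - -6672\right) + 339707} = \sqrt{\left(810 + 6672\right) + 339707} = \sqrt{7482 + 339707} = \sqrt{347189}$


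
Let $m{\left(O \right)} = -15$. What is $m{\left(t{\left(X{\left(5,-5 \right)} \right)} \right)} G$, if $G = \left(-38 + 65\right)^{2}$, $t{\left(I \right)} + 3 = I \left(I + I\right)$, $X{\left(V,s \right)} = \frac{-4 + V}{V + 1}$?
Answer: $-10935$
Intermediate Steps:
$X{\left(V,s \right)} = \frac{-4 + V}{1 + V}$
$t{\left(I \right)} = -3 + 2 I^{2}$ ($t{\left(I \right)} = -3 + I \left(I + I\right) = -3 + I 2 I = -3 + 2 I^{2}$)
$G = 729$ ($G = 27^{2} = 729$)
$m{\left(t{\left(X{\left(5,-5 \right)} \right)} \right)} G = \left(-15\right) 729 = -10935$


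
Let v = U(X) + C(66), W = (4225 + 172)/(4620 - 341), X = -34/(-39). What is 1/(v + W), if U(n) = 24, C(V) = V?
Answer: 4279/389507 ≈ 0.010986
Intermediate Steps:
X = 34/39 (X = -34*(-1/39) = 34/39 ≈ 0.87179)
W = 4397/4279 ≈ 1.0276
v = 90 (v = 24 + 66 = 90)
1/(v + W) = 1/(90 + 4397/4279) = 1/(389507/4279) = 4279/389507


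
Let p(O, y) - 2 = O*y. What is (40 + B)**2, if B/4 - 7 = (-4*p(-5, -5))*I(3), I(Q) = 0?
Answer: 4624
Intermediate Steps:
p(O, y) = 2 + O*y
B = 28 (B = 28 + 4*(-4*(2 - 5*(-5))*0) = 28 + 4*(-4*(2 + 25)*0) = 28 + 4*(-4*27*0) = 28 + 4*(-2*54*0) = 28 + 4*(-108*0) = 28 + 4*0 = 28 + 0 = 28)
(40 + B)**2 = (40 + 28)**2 = 68**2 = 4624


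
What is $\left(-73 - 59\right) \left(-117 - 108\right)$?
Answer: $29700$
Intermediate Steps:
$\left(-73 - 59\right) \left(-117 - 108\right) = \left(-73 - 59\right) \left(-225\right) = \left(-132\right) \left(-225\right) = 29700$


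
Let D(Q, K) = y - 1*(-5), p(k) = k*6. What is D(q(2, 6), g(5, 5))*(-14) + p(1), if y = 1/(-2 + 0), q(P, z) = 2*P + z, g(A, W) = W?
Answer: -57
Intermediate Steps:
q(P, z) = z + 2*P
y = -1/2 (y = 1/(-2) = -1/2 ≈ -0.50000)
p(k) = 6*k
D(Q, K) = 9/2 (D(Q, K) = -1/2 - 1*(-5) = -1/2 + 5 = 9/2)
D(q(2, 6), g(5, 5))*(-14) + p(1) = (9/2)*(-14) + 6*1 = -63 + 6 = -57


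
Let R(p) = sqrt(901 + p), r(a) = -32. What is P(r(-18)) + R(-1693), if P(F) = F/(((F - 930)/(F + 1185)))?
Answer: 18448/481 + 6*I*sqrt(22) ≈ 38.353 + 28.142*I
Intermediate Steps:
P(F) = F*(1185 + F)/(-930 + F) (P(F) = F/(((-930 + F)/(1185 + F))) = F*((1185 + F)/(-930 + F)) = F*(1185 + F)/(-930 + F))
P(r(-18)) + R(-1693) = -32*(1185 - 32)/(-930 - 32) + sqrt(901 - 1693) = -32*1153/(-962) + sqrt(-792) = -32*(-1/962)*1153 + 6*I*sqrt(22) = 18448/481 + 6*I*sqrt(22)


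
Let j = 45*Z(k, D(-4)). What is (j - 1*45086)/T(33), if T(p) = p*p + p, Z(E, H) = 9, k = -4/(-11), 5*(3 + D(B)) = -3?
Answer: -44681/1122 ≈ -39.823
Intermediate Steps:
D(B) = -18/5 (D(B) = -3 + (1/5)*(-3) = -3 - 3/5 = -18/5)
k = 4/11 (k = -4*(-1/11) = 4/11 ≈ 0.36364)
j = 405 (j = 45*9 = 405)
T(p) = p + p**2 (T(p) = p**2 + p = p + p**2)
(j - 1*45086)/T(33) = (405 - 1*45086)/((33*(1 + 33))) = (405 - 45086)/((33*34)) = -44681/1122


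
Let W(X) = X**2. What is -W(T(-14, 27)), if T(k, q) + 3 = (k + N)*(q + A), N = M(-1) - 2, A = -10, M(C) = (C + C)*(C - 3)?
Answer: -19321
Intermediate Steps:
M(C) = 2*C*(-3 + C) (M(C) = (2*C)*(-3 + C) = 2*C*(-3 + C))
N = 6 (N = 2*(-1)*(-3 - 1) - 2 = 2*(-1)*(-4) - 2 = 8 - 2 = 6)
T(k, q) = -3 + (-10 + q)*(6 + k) (T(k, q) = -3 + (k + 6)*(q - 10) = -3 + (6 + k)*(-10 + q) = -3 + (-10 + q)*(6 + k))
-W(T(-14, 27)) = -(-63 - 10*(-14) + 6*27 - 14*27)**2 = -(-63 + 140 + 162 - 378)**2 = -1*(-139)**2 = -1*19321 = -19321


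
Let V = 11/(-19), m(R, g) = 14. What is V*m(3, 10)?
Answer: -154/19 ≈ -8.1053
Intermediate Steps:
V = -11/19 (V = 11*(-1/19) = -11/19 ≈ -0.57895)
V*m(3, 10) = -11/19*14 = -154/19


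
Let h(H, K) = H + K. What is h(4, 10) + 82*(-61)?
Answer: -4988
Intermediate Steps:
h(4, 10) + 82*(-61) = (4 + 10) + 82*(-61) = 14 - 5002 = -4988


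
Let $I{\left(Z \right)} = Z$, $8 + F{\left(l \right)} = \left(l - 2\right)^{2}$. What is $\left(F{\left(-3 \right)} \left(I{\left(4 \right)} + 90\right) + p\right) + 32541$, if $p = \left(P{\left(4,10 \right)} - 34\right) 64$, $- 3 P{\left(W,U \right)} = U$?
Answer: $\frac{95249}{3} \approx 31750.0$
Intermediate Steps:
$P{\left(W,U \right)} = - \frac{U}{3}$
$F{\left(l \right)} = -8 + \left(-2 + l\right)^{2}$ ($F{\left(l \right)} = -8 + \left(l - 2\right)^{2} = -8 + \left(-2 + l\right)^{2}$)
$p = - \frac{7168}{3}$ ($p = \left(\left(- \frac{1}{3}\right) 10 - 34\right) 64 = \left(- \frac{10}{3} - 34\right) 64 = \left(- \frac{112}{3}\right) 64 = - \frac{7168}{3} \approx -2389.3$)
$\left(F{\left(-3 \right)} \left(I{\left(4 \right)} + 90\right) + p\right) + 32541 = \left(\left(-8 + \left(-2 - 3\right)^{2}\right) \left(4 + 90\right) - \frac{7168}{3}\right) + 32541 = \left(\left(-8 + \left(-5\right)^{2}\right) 94 - \frac{7168}{3}\right) + 32541 = \left(\left(-8 + 25\right) 94 - \frac{7168}{3}\right) + 32541 = \left(17 \cdot 94 - \frac{7168}{3}\right) + 32541 = \left(1598 - \frac{7168}{3}\right) + 32541 = - \frac{2374}{3} + 32541 = \frac{95249}{3}$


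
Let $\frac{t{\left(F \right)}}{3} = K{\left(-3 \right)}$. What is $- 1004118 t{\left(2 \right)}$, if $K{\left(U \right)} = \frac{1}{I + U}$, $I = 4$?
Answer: $-3012354$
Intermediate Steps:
$K{\left(U \right)} = \frac{1}{4 + U}$
$t{\left(F \right)} = 3$ ($t{\left(F \right)} = \frac{3}{4 - 3} = \frac{3}{1} = 3 \cdot 1 = 3$)
$- 1004118 t{\left(2 \right)} = \left(-1004118\right) 3 = -3012354$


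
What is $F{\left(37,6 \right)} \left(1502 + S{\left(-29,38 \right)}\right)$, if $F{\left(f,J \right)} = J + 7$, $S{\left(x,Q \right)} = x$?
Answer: $19149$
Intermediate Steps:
$F{\left(f,J \right)} = 7 + J$
$F{\left(37,6 \right)} \left(1502 + S{\left(-29,38 \right)}\right) = \left(7 + 6\right) \left(1502 - 29\right) = 13 \cdot 1473 = 19149$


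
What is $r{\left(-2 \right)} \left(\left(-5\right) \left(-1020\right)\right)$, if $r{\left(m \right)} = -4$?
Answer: $-20400$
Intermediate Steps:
$r{\left(-2 \right)} \left(\left(-5\right) \left(-1020\right)\right) = - 4 \left(\left(-5\right) \left(-1020\right)\right) = \left(-4\right) 5100 = -20400$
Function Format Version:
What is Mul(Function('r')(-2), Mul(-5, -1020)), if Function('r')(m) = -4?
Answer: -20400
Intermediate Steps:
Mul(Function('r')(-2), Mul(-5, -1020)) = Mul(-4, Mul(-5, -1020)) = Mul(-4, 5100) = -20400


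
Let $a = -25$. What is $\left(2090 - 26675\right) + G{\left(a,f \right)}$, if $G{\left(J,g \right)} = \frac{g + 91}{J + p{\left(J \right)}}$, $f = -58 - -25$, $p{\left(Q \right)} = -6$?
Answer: $- \frac{762193}{31} \approx -24587.0$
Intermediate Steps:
$f = -33$ ($f = -58 + 25 = -33$)
$G{\left(J,g \right)} = \frac{91 + g}{-6 + J}$ ($G{\left(J,g \right)} = \frac{g + 91}{J - 6} = \frac{91 + g}{-6 + J}$)
$\left(2090 - 26675\right) + G{\left(a,f \right)} = \left(2090 - 26675\right) + \frac{91 - 33}{-6 - 25} = -24585 + \frac{1}{-31} \cdot 58 = -24585 - \frac{58}{31} = - \frac{762193}{31}$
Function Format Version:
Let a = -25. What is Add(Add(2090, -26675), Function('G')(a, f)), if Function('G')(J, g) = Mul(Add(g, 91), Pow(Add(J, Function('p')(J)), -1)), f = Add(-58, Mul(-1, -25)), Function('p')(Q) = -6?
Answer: Rational(-762193, 31) ≈ -24587.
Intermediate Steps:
f = -33 (f = Add(-58, 25) = -33)
Function('G')(J, g) = Mul(Pow(Add(-6, J), -1), Add(91, g)) (Function('G')(J, g) = Mul(Add(g, 91), Pow(Add(J, -6), -1)) = Mul(Add(91, g), Pow(Add(-6, J), -1)) = Mul(Pow(Add(-6, J), -1), Add(91, g)))
Add(Add(2090, -26675), Function('G')(a, f)) = Add(Add(2090, -26675), Mul(Pow(Add(-6, -25), -1), Add(91, -33))) = Add(-24585, Mul(Pow(-31, -1), 58)) = Add(-24585, Mul(Rational(-1, 31), 58)) = Add(-24585, Rational(-58, 31)) = Rational(-762193, 31)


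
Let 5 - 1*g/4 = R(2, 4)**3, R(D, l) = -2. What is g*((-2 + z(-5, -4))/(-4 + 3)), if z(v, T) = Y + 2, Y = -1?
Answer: 52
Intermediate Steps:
z(v, T) = 1 (z(v, T) = -1 + 2 = 1)
g = 52 (g = 20 - 4*(-2)**3 = 20 - 4*(-8) = 20 + 32 = 52)
g*((-2 + z(-5, -4))/(-4 + 3)) = 52*((-2 + 1)/(-4 + 3)) = 52*(-1/(-1)) = 52*(-1*(-1)) = 52*1 = 52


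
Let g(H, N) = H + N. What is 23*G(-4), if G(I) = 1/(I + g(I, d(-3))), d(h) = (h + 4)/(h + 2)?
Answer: -23/9 ≈ -2.5556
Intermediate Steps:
d(h) = (4 + h)/(2 + h)
G(I) = 1/(-1 + 2*I) (G(I) = 1/(I + (I + (4 - 3)/(2 - 3))) = 1/(I + (I + 1/(-1))) = 1/(I + (I - 1*1)) = 1/(I + (I - 1)) = 1/(I + (-1 + I)) = 1/(-1 + 2*I))
23*G(-4) = 23/(-1 + 2*(-4)) = 23/(-1 - 8) = 23/(-9) = 23*(-⅑) = -23/9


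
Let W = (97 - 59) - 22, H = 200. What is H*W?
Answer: 3200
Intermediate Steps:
W = 16 (W = 38 - 22 = 16)
H*W = 200*16 = 3200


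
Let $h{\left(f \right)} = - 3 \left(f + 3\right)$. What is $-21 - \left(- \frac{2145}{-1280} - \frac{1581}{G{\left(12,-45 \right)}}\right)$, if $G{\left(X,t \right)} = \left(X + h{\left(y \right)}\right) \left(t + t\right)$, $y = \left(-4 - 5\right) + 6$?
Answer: $- \frac{278089}{11520} \approx -24.14$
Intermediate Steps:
$y = -3$ ($y = -9 + 6 = -3$)
$h{\left(f \right)} = -9 - 3 f$ ($h{\left(f \right)} = - 3 \left(3 + f\right) = -9 - 3 f$)
$G{\left(X,t \right)} = 2 X t$ ($G{\left(X,t \right)} = \left(X - 0\right) \left(t + t\right) = \left(X + \left(-9 + 9\right)\right) 2 t = \left(X + 0\right) 2 t = X 2 t = 2 X t$)
$-21 - \left(- \frac{2145}{-1280} - \frac{1581}{G{\left(12,-45 \right)}}\right) = -21 - \left(- \frac{2145}{-1280} - \frac{1581}{2 \cdot 12 \left(-45\right)}\right) = -21 - \left(\left(-2145\right) \left(- \frac{1}{1280}\right) - \frac{1581}{-1080}\right) = -21 - \left(\frac{429}{256} - - \frac{527}{360}\right) = -21 - \left(\frac{429}{256} + \frac{527}{360}\right) = -21 - \frac{36169}{11520} = - \frac{278089}{11520}$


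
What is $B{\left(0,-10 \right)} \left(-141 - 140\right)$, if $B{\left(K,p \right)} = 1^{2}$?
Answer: $-281$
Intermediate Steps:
$B{\left(K,p \right)} = 1$
$B{\left(0,-10 \right)} \left(-141 - 140\right) = 1 \left(-141 - 140\right) = 1 \left(-281\right) = -281$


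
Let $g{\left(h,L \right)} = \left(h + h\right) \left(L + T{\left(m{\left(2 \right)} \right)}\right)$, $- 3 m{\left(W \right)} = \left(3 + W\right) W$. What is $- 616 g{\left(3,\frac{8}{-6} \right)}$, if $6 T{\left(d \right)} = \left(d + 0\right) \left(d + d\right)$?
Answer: $- \frac{78848}{9} \approx -8760.9$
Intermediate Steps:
$m{\left(W \right)} = - \frac{W \left(3 + W\right)}{3}$ ($m{\left(W \right)} = - \frac{\left(3 + W\right) W}{3} = - \frac{W \left(3 + W\right)}{3}$)
$T{\left(d \right)} = \frac{d^{2}}{3}$ ($T{\left(d \right)} = \frac{\left(d + 0\right) \left(d + d\right)}{6} = \frac{d 2 d}{6} = \frac{2 d^{2}}{6} = \frac{d^{2}}{3}$)
$g{\left(h,L \right)} = 2 h \left(\frac{100}{27} + L\right)$ ($g{\left(h,L \right)} = \left(h + h\right) \left(L + \frac{\left(\left(- \frac{1}{3}\right) 2 \left(3 + 2\right)\right)^{2}}{3}\right) = 2 h \left(L + \frac{\left(\left(- \frac{1}{3}\right) 2 \cdot 5\right)^{2}}{3}\right) = 2 h \left(L + \frac{\left(- \frac{10}{3}\right)^{2}}{3}\right) = 2 h \left(L + \frac{1}{3} \cdot \frac{100}{9}\right) = 2 h \left(L + \frac{100}{27}\right) = 2 h \left(\frac{100}{27} + L\right)$)
$- 616 g{\left(3,\frac{8}{-6} \right)} = - 616 \cdot \frac{2}{27} \cdot 3 \left(100 + 27 \frac{8}{-6}\right) = - 616 \cdot \frac{2}{27} \cdot 3 \left(100 + 27 \cdot 8 \left(- \frac{1}{6}\right)\right) = - 616 \cdot \frac{2}{27} \cdot 3 \left(100 + 27 \left(- \frac{4}{3}\right)\right) = - 616 \cdot \frac{2}{27} \cdot 3 \left(100 - 36\right) = - 616 \cdot \frac{2}{27} \cdot 3 \cdot 64 = \left(-616\right) \frac{128}{9} = - \frac{78848}{9}$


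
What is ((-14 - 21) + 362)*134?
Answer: 43818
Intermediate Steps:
((-14 - 21) + 362)*134 = (-35 + 362)*134 = 327*134 = 43818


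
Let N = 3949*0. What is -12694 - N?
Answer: -12694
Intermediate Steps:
N = 0
-12694 - N = -12694 - 1*0 = -12694 + 0 = -12694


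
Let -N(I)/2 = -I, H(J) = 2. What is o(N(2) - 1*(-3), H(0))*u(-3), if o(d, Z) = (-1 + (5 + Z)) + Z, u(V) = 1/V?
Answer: -8/3 ≈ -2.6667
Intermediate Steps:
N(I) = 2*I (N(I) = -(-2)*I = 2*I)
o(d, Z) = 4 + 2*Z (o(d, Z) = (4 + Z) + Z = 4 + 2*Z)
o(N(2) - 1*(-3), H(0))*u(-3) = (4 + 2*2)/(-3) = (4 + 4)*(-⅓) = 8*(-⅓) = -8/3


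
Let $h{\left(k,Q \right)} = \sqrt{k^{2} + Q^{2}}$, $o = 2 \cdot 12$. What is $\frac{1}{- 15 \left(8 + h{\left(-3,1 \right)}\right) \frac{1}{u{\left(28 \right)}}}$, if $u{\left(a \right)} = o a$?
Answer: $- \frac{896}{135} + \frac{112 \sqrt{10}}{135} \approx -4.0135$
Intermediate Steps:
$o = 24$
$h{\left(k,Q \right)} = \sqrt{Q^{2} + k^{2}}$
$u{\left(a \right)} = 24 a$
$\frac{1}{- 15 \left(8 + h{\left(-3,1 \right)}\right) \frac{1}{u{\left(28 \right)}}} = \frac{1}{- 15 \left(8 + \sqrt{1^{2} + \left(-3\right)^{2}}\right) \frac{1}{24 \cdot 28}} = \frac{1}{- 15 \left(8 + \sqrt{1 + 9}\right) \frac{1}{672}} = \frac{1}{- 15 \left(8 + \sqrt{10}\right) \frac{1}{672}} = \frac{1}{\left(-120 - 15 \sqrt{10}\right) \frac{1}{672}} = \frac{1}{- \frac{5}{28} - \frac{5 \sqrt{10}}{224}}$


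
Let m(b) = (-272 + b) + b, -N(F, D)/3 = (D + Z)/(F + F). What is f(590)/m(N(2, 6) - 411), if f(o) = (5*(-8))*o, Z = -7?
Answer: 9440/437 ≈ 21.602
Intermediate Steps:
N(F, D) = -3*(-7 + D)/(2*F) (N(F, D) = -3*(D - 7)/(F + F) = -3*(-7 + D)/(2*F))
m(b) = -272 + 2*b
f(o) = -40*o
f(590)/m(N(2, 6) - 411) = (-40*590)/(-272 + 2*((3/2)*(7 - 1*6)/2 - 411)) = -23600/(-272 + 2*((3/2)*(½)*(7 - 6) - 411)) = -23600/(-272 + 2*((3/2)*(½)*1 - 411)) = -23600/(-272 + 2*(¾ - 411)) = -23600/(-272 + 2*(-1641/4)) = -23600/(-272 - 1641/2) = -23600/(-2185/2) = -23600*(-2/2185) = 9440/437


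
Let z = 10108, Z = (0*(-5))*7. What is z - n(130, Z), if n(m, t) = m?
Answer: 9978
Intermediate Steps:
Z = 0 (Z = 0*7 = 0)
z - n(130, Z) = 10108 - 1*130 = 10108 - 130 = 9978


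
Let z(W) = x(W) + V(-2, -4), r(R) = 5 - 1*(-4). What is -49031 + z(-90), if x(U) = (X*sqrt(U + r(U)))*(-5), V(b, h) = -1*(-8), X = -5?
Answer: -49023 + 225*I ≈ -49023.0 + 225.0*I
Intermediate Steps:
r(R) = 9 (r(R) = 5 + 4 = 9)
V(b, h) = 8
x(U) = 25*sqrt(9 + U) (x(U) = -5*sqrt(U + 9)*(-5) = -5*sqrt(9 + U)*(-5) = 25*sqrt(9 + U))
z(W) = 8 + 25*sqrt(9 + W) (z(W) = 25*sqrt(9 + W) + 8 = 8 + 25*sqrt(9 + W))
-49031 + z(-90) = -49031 + (8 + 25*sqrt(9 - 90)) = -49031 + (8 + 25*sqrt(-81)) = -49031 + (8 + 25*(9*I)) = -49031 + (8 + 225*I) = -49023 + 225*I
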